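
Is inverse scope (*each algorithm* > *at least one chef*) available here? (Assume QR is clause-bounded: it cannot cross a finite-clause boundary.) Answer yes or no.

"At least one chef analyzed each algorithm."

Yes

*each algorithm* and *at least one chef* are in the same minimal clause.
QR within a single clause is free, so the lower quantifier may take scope over the higher one.
Both orderings are possible: *at least one chef* > *each algorithm* and *each algorithm* > *at least one chef*.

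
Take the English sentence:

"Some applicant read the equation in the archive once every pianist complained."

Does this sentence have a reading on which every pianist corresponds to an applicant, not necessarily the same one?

The paraphrase describes the scope ordering *every pianist* > *some applicant*.
The target quantifier *every pianist* is part of the adjunct clause *once every pianist complained*.
Adjunct clauses are scope islands: a quantifier inside an adjunct cannot raise into the matrix clause.
So *every pianist* cannot raise to a position above *some applicant*.

No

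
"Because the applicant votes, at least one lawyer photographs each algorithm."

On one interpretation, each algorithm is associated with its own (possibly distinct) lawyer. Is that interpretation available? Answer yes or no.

Yes

The described interpretation is the *each algorithm* > *at least one lawyer* scoping.
*each algorithm* is a matrix argument; the adjunct is an island but the target quantifier is outside it.
Nothing blocks QR of the lower DP to a position above the higher one, so inverse scope is available.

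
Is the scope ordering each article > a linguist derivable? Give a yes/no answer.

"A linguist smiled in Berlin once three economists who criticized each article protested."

Structurally, *each article* is inside the relative clause *who criticized each article*, which is itself inside the adjunct *once three economists who criticized each article protested*.
The quantifier would have to escape first the RC and then the adjunct — two independent island violations.
So the wide-scope reading for *each article* is blocked.

No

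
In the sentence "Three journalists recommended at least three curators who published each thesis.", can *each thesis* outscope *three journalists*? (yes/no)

The target quantifier *each thesis* is part of the relative clause *who published each thesis* modifying *at least three curators*.
Relative clauses block scope extraction: QR cannot target a position outside the modified NP.
So *each thesis* cannot raise to a position above *three journalists*.

No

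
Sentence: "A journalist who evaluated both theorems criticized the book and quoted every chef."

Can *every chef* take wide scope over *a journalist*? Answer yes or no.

No

*every chef* is embedded in one conjunct of the coordinate structure (*quoted every chef*).
QR out of a conjunct would have to apply non-ATB, which the CSC forbids.
*every chef* > *a journalist* would require crossing that boundary, which is illicit.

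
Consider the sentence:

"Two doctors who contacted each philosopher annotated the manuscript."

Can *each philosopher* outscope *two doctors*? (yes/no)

Structurally, *each philosopher* is inside the relative clause *who contacted each philosopher*.
A relative clause is a scope island — quantifier raising cannot cross its boundary.
So *each philosopher* cannot raise to a position above *two doctors*.

No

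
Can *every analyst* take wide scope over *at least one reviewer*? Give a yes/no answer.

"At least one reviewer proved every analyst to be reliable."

Yes

ECM infinitives lack a CP barrier, so *every analyst* can QR over the matrix subject *at least one reviewer*.
Clause-internal QR can adjoin the lower DP above the subject, yielding the inverse reading.
The sentence is scopally ambiguous between *at least one reviewer* > *every analyst* and *every analyst* > *at least one reviewer*.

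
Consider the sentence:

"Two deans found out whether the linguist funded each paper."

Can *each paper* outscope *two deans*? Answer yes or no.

No

*each paper* sits inside the embedded question *whether the linguist funded each paper*.
Embedded questions are wh-islands: a quantifier inside an indirect question cannot QR into the matrix clause.
So *each paper* cannot raise to a position above *two deans*.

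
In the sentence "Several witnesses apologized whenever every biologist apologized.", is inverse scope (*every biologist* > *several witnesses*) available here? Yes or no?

The DP *every biologist* is contained in the adjunct clause *whenever every biologist apologized*.
The adjunct-island constraint bars QR out of an adverbial clause.
So *every biologist* cannot raise high enough to outscope *several witnesses*; only the surface ordering *several witnesses* > *every biologist* is available.

No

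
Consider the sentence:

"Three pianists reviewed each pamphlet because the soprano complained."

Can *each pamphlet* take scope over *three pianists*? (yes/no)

Yes

Neither queried DP is inside the adjunct, so the adjunct-island constraint does not apply.
No island intervenes, so both surface and inverse scope are derivable.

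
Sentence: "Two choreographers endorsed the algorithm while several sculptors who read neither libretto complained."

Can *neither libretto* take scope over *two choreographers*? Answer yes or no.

No

The target quantifier *neither libretto* is part of the relative clause *who read neither libretto*, which is itself inside the adjunct *while several sculptors who read neither libretto complained*.
Both the relative clause and the enclosing adjunct are scope islands; QR cannot cross either.
So the wide-scope reading for *neither libretto* is blocked.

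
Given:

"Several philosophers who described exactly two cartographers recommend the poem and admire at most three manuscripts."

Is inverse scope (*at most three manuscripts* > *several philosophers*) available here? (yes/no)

No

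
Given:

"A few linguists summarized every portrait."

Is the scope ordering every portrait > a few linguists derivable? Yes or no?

Yes

Both DPs are arguments of the same predicate; there is no clause or island boundary between them.
Ordinary QR to a clause-peripheral position gives the wide-scope LF for the lower DP.
So *every portrait* > *a few linguists* is among the available readings.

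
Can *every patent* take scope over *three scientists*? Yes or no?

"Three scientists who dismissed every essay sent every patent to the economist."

Yes

The RC *who dismissed every essay* is an island, but *every patent* is not inside it — it is the matrix object, a clausemate of *three scientists*.
Nothing blocks QR of the lower DP to a position above the higher one, so inverse scope is available.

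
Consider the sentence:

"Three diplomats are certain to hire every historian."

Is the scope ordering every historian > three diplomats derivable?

*every historian* is the object of the infinitival complement of a raising predicate; raising infinitives are transparent for QR, so the two DPs are in effect clausemates.
No island intervenes, so both surface and inverse scope are derivable.
So *every historian* > *three diplomats* is among the available readings.

Yes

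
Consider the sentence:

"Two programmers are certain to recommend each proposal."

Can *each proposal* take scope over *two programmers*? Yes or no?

The matrix predicate is a raising verb, whose infinitival complement is not a scope island — *each proposal* can QR into the matrix clause.
Nothing blocks QR of the lower DP to a position above the higher one, so inverse scope is available.
Both orderings are possible: *two programmers* > *each proposal* and *each proposal* > *two programmers*.

Yes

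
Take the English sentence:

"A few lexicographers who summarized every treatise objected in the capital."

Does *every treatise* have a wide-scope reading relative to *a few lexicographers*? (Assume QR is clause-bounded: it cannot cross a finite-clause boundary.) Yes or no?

*every treatise* sits inside the relative clause *who summarized every treatise*.
QR out of a relative clause is ruled out by the relative-clause island constraint.
So *every treatise* cannot raise to a position above *a few lexicographers*.

No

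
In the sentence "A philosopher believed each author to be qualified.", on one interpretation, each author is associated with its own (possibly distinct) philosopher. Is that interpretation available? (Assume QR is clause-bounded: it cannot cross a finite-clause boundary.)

Yes

That reading corresponds to *each author* > *a philosopher*.
The ECM infinitive is scope-transparent — *each author* is free to raise above *a philosopher*.
With no island boundary between them, the object can take inverse scope over the subject via ordinary QR within the clause.
So *each author* > *a philosopher* is among the available readings.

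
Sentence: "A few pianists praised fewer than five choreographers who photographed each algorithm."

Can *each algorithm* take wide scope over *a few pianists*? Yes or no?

The DP *each algorithm* is contained in the relative clause *who photographed each algorithm* modifying *fewer than five choreographers*.
QR out of a relative clause is ruled out by the relative-clause island constraint.
There is no licit LF on which *each algorithm* c-commands *a few pianists*.

No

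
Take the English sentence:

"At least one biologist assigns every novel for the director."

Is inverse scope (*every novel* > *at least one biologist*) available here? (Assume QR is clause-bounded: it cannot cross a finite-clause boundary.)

Yes

Both DPs are arguments of the same predicate; there is no clause or island boundary between them.
Ordinary QR to a clause-peripheral position gives the wide-scope LF for the lower DP.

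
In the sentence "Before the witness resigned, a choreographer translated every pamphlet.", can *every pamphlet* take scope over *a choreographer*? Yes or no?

Yes

Neither queried DP is inside the adjunct, so the adjunct-island constraint does not apply.
Nothing blocks QR of the lower DP to a position above the higher one, so inverse scope is available.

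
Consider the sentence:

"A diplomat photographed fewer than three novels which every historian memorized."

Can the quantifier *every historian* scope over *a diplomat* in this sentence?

No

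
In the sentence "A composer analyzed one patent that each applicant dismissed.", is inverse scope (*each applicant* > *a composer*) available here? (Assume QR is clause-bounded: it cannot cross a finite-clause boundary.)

*each applicant* sits inside the relative clause *that each applicant dismissed* modifying *one patent*.
Quantifiers inside a relative clause are trapped there; the RC boundary blocks QR.
*each applicant* is confined to the island and cannot take scope over *a composer*.

No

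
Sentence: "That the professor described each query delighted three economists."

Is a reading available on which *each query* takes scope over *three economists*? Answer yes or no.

The DP *each query* is contained in the sentential subject *that the professor described each query*.
The subject-island constraint blocks QR out of a clausal subject.
*each query* is confined to the island and cannot take scope over *three economists*.

No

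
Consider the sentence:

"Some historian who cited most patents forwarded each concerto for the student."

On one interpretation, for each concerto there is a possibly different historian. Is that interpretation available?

Yes

That reading corresponds to *each concerto* > *some historian*.
The relative clause *who cited most patents* modifies *some historian*, but *each concerto* is not inside that relative clause — it is an argument of the matrix verb.
Ordinary QR to a clause-peripheral position gives the wide-scope LF for the lower DP.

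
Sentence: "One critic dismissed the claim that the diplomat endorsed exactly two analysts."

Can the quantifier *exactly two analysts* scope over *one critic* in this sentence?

No

The target quantifier *exactly two analysts* is part of the complex NP *the claim that the diplomat endorsed exactly two analysts*.
A that-clause complement to a noun is an island; QR cannot cross the NP boundary.
So *exactly two analysts* cannot raise high enough to outscope *one critic*; only the surface ordering *one critic* > *exactly two analysts* is available.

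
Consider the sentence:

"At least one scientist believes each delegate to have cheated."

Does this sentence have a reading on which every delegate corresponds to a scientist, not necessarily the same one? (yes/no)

Yes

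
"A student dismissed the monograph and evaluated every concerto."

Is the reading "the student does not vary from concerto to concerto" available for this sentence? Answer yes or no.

Yes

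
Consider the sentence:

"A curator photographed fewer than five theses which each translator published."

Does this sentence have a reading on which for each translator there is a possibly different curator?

This is the *each translator* > *a curator* reading.
The target quantifier *each translator* is part of the relative clause *which each translator published* modifying *fewer than five theses*.
Relative clauses are scope islands: a quantifier cannot QR out of a relative clause to take scope in the matrix clause.
Hence only narrow scope for *each translator* (under *a curator*) survives.
(Only the surface reading survives: one fixed curator with respect to all the relevant translators.)

No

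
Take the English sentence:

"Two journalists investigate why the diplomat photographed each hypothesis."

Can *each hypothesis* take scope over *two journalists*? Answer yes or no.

The DP *each hypothesis* is contained in the embedded question *why the diplomat photographed each hypothesis*.
The wh-island constraint blocks QR out of an embedded interrogative.
So *each hypothesis* cannot raise to a position above *two journalists*.

No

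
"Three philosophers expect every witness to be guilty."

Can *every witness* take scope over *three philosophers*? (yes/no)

*every witness* is the subject of an ECM infinitive — the infinitival complement of an ECM verb is not a scope island, so *every witness* can raise into the matrix clause.
No island intervenes, so both surface and inverse scope are derivable.

Yes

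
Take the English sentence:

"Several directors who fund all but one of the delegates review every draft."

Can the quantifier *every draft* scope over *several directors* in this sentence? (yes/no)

Yes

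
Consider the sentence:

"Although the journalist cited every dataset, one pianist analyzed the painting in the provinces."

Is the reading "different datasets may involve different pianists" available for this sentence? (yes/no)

No

The paraphrase describes the scope ordering *every dataset* > *one pianist*.
*every dataset* occurs within the adjunct clause *although the journalist cited every dataset*.
The adjunct-island constraint bars QR out of an adverbial clause.
So the wide-scope reading for *every dataset* is blocked.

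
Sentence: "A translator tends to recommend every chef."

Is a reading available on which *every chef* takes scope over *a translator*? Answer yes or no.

*every chef* is the object of the infinitival complement of a raising predicate; raising infinitives are transparent for QR, so the two DPs are in effect clausemates.
Ordinary QR to a clause-peripheral position gives the wide-scope LF for the lower DP.

Yes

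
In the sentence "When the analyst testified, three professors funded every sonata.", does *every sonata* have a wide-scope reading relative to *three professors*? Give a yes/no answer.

The adjunct clause does not contain *every sonata*, which is the matrix object.
Since no island is crossed, the inverse ordering is licensed alongside surface scope.

Yes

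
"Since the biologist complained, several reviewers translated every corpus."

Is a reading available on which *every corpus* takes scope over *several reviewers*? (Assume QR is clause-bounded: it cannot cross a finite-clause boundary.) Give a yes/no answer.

Yes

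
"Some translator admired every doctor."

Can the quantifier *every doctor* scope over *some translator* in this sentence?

*some translator* and *every doctor* are co-arguments of the matrix verb, with nothing but a clause-internal boundary between them.
No island intervenes, so both surface and inverse scope are derivable.
The sentence is scopally ambiguous between *some translator* > *every doctor* and *every doctor* > *some translator*.

Yes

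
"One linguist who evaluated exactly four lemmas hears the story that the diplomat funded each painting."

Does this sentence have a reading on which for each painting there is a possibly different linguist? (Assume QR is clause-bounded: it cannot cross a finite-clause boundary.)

The described interpretation is the *each painting* > *one linguist* scoping.
*each painting* sits inside the complex NP *the story that the diplomat funded each painting*.
The Complex NP Constraint bars QR out of the complement clause of a noun.
So *each painting* cannot raise to a position above *one linguist*.

No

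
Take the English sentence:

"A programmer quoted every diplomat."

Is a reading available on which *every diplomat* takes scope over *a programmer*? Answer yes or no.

*every diplomat* is the matrix object and *a programmer* the matrix subject; the two are clausemates.
Since no island is crossed, the inverse ordering is licensed alongside surface scope.
The sentence is scopally ambiguous between *a programmer* > *every diplomat* and *every diplomat* > *a programmer*.

Yes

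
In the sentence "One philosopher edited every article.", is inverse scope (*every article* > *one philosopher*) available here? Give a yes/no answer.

Yes

*every article* is the matrix object and *one philosopher* the matrix subject; the two are clausemates.
No island intervenes, so both surface and inverse scope are derivable.
The sentence is scopally ambiguous between *one philosopher* > *every article* and *every article* > *one philosopher*.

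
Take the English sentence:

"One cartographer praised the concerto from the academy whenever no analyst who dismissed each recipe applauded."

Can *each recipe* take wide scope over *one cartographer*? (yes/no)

*each recipe* sits inside the relative clause *who dismissed each recipe*, which is itself inside the adjunct *whenever no analyst who dismissed each recipe applauded*.
Even if one barrier were somehow void, the other would still block QR.
So *each recipe* cannot raise high enough to outscope *one cartographer*; only the surface ordering *one cartographer* > *each recipe* is available.
(Only the surface reading survives: one fixed cartographer with respect to all the relevant recipes.)

No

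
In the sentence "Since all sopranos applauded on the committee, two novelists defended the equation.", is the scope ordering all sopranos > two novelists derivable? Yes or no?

*all sopranos* sits inside the adjunct clause *since all sopranos applauded on the committee*.
Adjunct clauses are scope islands: a quantifier inside an adjunct cannot raise into the matrix clause.
The ordering *all sopranos* > *two novelists* is therefore underivable.

No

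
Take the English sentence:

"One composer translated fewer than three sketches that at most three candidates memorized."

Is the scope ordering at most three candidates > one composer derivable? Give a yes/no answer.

*at most three candidates* occurs within the relative clause *that at most three candidates memorized* modifying *fewer than three sketches*.
The relative clause forms an island for QR, so the quantifier is confined to the head noun's restrictor.
So *at most three candidates* cannot raise to a position above *one composer*.

No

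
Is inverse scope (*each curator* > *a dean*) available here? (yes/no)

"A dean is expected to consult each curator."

Yes

Infinitival complements of raising predicates do not block QR; *each curator* and *a dean* are effectively clausemates.
Clause-internal QR can adjoin the lower DP above the subject, yielding the inverse reading.
Both orderings are possible: *a dean* > *each curator* and *each curator* > *a dean*.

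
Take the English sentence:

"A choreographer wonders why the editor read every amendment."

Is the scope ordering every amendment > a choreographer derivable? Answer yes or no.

No

*every amendment* is embedded in the embedded question *why the editor read every amendment*.
An indirect question is a wh-island; the filled [Spec,CP] blocks QR across the CP edge.
So *every amendment* cannot raise high enough to outscope *a choreographer*; only the surface ordering *a choreographer* > *every amendment* is available.
(Only the surface reading survives: one fixed choreographer with respect to all the relevant amendments.)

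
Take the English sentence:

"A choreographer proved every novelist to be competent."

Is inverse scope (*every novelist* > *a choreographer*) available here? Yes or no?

Yes

*every novelist* is an ECM subject; ECM complements are not islands, and the embedded quantifier may take matrix scope.
Nothing blocks QR of the lower DP to a position above the higher one, so inverse scope is available.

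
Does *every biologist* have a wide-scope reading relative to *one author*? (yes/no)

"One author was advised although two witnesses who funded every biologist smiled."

*every biologist* occurs within the relative clause *who funded every biologist*, which is itself inside the adjunct *although two witnesses who funded every biologist smiled*.
Both the relative clause and the enclosing adjunct are scope islands; QR cannot cross either.
So *every biologist* cannot raise to a position above *one author*.

No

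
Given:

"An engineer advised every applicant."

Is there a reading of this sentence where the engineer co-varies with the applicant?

Yes

The described interpretation is the *every applicant* > *an engineer* scoping.
Both DPs are arguments of the same predicate; there is no clause or island boundary between them.
With no island boundary between them, the object can take inverse scope over the subject via ordinary QR within the clause.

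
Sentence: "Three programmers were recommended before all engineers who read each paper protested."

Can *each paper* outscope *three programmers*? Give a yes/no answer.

No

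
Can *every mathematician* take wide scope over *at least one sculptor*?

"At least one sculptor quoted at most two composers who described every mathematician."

The DP *every mathematician* is contained in the relative clause *who described every mathematician* modifying *at most two composers*.
The relative clause forms an island for QR, so the quantifier is confined to the head noun's restrictor.
There is no licit LF on which *every mathematician* c-commands *at least one sculptor*.

No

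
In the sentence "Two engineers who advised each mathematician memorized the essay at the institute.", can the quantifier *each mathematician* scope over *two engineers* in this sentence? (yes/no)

No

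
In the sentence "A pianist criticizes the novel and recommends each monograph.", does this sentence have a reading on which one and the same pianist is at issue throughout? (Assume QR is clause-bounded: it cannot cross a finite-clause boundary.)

This is the *a pianist* > *each monograph* reading.
That is the surface-scope ordering, which is always one of the available readings — island constraints only ever restrict inverse scope.

Yes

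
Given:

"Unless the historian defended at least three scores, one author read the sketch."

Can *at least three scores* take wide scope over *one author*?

*at least three scores* sits inside the adjunct clause *unless the historian defended at least three scores*.
Adjunct clauses are scope islands: a quantifier inside an adjunct cannot raise into the matrix clause.
So *at least three scores* cannot raise to a position above *one author*.

No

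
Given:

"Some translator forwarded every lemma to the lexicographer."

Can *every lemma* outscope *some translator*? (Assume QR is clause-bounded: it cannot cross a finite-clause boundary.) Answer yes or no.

Yes

*some translator* and *every lemma* are co-arguments of the matrix verb, with nothing but a clause-internal boundary between them.
Clause-internal QR can adjoin the lower DP above the subject, yielding the inverse reading.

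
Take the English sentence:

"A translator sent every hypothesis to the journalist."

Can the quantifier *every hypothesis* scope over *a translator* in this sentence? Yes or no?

*a translator* and *every hypothesis* are co-arguments of the matrix verb, with nothing but a clause-internal boundary between them.
With no island boundary between them, the object can take inverse scope over the subject via ordinary QR within the clause.
The sentence is scopally ambiguous between *a translator* > *every hypothesis* and *every hypothesis* > *a translator*.

Yes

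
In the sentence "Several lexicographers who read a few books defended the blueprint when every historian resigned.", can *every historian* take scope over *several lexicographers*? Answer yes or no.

No

The target quantifier *every historian* is part of the adjunct clause *when every historian resigned*.
Adverbial clauses are not L-marked, so they are barriers for QR — the quantifier cannot escape the adjunct.
The inverse ordering *every historian* > *several lexicographers* is therefore underivable.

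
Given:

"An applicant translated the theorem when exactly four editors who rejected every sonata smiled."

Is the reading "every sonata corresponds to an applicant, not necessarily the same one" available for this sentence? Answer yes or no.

No

This is the *every sonata* > *an applicant* reading.
Structurally, *every sonata* is inside the relative clause *who rejected every sonata*, which is itself inside the adjunct *when exactly four editors who rejected every sonata smiled*.
Even if one barrier were somehow void, the other would still block QR.
So *every sonata* cannot raise high enough to outscope *an applicant*; only the surface ordering *an applicant* > *every sonata* is available.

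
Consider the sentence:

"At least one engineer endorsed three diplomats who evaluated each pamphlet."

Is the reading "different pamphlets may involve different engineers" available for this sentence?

That reading corresponds to *each pamphlet* > *at least one engineer*.
Structurally, *each pamphlet* is inside the relative clause *who evaluated each pamphlet* modifying *three diplomats*.
Relative clauses block scope extraction: QR cannot target a position outside the modified NP.
The inverse ordering *each pamphlet* > *at least one engineer* is therefore underivable.
(Only the surface reading survives: one fixed engineer with respect to all the relevant pamphlets.)

No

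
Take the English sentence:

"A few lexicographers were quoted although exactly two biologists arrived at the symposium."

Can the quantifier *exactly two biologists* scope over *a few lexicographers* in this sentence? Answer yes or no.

No

Structurally, *exactly two biologists* is inside the adjunct clause *although exactly two biologists arrived at the symposium*.
The adjunct-island constraint bars QR out of an adverbial clause.
*exactly two biologists* is confined to the island and cannot take scope over *a few lexicographers*.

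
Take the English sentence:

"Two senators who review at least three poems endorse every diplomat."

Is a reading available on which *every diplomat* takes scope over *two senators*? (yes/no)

Yes

*every diplomat* sits in the matrix clause, not in the relative clause on *two senators*.
Ordinary QR to a clause-peripheral position gives the wide-scope LF for the lower DP.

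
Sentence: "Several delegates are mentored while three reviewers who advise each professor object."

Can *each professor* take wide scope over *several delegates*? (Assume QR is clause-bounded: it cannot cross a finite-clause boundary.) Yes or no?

No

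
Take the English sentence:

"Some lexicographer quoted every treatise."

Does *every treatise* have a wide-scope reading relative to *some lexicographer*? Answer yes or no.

Yes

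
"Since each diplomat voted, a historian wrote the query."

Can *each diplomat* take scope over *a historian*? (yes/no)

*each diplomat* is embedded in the adjunct clause *since each diplomat voted*.
Since the clause is an adjunct (not a complement), the Adjunct Condition blocks QR across its edge.
So the wide-scope reading for *each diplomat* is blocked.

No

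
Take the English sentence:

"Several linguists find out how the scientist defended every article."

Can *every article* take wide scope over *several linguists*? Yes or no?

The DP *every article* is contained in the embedded question *how the scientist defended every article*.
The wh-island constraint blocks QR out of an embedded interrogative.
There is no licit LF on which *every article* c-commands *several linguists*.

No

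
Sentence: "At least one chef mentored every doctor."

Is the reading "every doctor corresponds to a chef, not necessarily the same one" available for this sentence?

Yes

That reading corresponds to *every doctor* > *at least one chef*.
*at least one chef* and *every doctor* are co-arguments of the matrix verb, with nothing but a clause-internal boundary between them.
Ordinary QR to a clause-peripheral position gives the wide-scope LF for the lower DP.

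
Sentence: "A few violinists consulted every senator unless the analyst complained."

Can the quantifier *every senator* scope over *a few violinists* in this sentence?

Yes

Although there is an adjunct clause, *every senator* is in the main clause, not inside the adjunct.
Since no island is crossed, the inverse ordering is licensed alongside surface scope.
The sentence is scopally ambiguous between *a few violinists* > *every senator* and *every senator* > *a few violinists*.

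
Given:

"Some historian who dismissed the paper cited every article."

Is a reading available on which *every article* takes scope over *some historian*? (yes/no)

Yes

*every article* sits in the matrix clause, not in the relative clause on *some historian*.
QR within a single clause is free, so the lower quantifier may take scope over the higher one.
So *every article* > *some historian* is among the available readings.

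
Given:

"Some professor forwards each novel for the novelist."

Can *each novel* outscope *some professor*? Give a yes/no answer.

Yes

*each novel* is the matrix object and *some professor* the matrix subject; the two are clausemates.
Ordinary QR to a clause-peripheral position gives the wide-scope LF for the lower DP.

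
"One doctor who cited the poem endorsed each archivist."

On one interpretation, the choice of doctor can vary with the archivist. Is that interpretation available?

Yes

The paraphrase describes the scope ordering *each archivist* > *one doctor*.
Although the sentence contains a relative clause (*who cited the poem*), *each archivist* is outside it, in the matrix VP.
Since no island is crossed, the inverse ordering is licensed alongside surface scope.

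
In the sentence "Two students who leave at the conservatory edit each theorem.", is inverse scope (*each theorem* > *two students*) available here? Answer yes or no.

*each theorem* sits in the matrix clause, not in the relative clause on *two students*.
Clause-internal QR can adjoin the lower DP above the subject, yielding the inverse reading.

Yes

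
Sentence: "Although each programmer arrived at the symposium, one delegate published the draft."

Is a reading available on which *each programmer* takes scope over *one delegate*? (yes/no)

The target quantifier *each programmer* is part of the adjunct clause *although each programmer arrived at the symposium*.
Since the clause is an adjunct (not a complement), the Adjunct Condition blocks QR across its edge.
The ordering *each programmer* > *one delegate* is therefore underivable.

No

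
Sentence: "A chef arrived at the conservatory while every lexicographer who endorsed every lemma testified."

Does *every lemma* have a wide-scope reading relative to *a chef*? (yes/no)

*every lemma* sits inside the relative clause *who endorsed every lemma*, which is itself inside the adjunct *while every lexicographer who endorsed every lemma testified*.
Even if one barrier were somehow void, the other would still block QR.
There is no licit LF on which *every lemma* c-commands *a chef*.

No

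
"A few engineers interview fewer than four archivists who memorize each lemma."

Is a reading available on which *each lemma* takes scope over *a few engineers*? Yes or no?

No

The DP *each lemma* is contained in the relative clause *who memorize each lemma* modifying *fewer than four archivists*.
A relative clause is a scope island — quantifier raising cannot cross its boundary.
So *each lemma* cannot raise high enough to outscope *a few engineers*; only the surface ordering *a few engineers* > *each lemma* is available.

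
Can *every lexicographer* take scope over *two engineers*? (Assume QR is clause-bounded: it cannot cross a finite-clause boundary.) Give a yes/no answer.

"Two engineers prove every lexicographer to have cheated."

Yes

This is an ECM construction: *every lexicographer* is the infinitival subject, Case-marked by the matrix verb, and the infinitive is transparent for QR.
Clause-internal QR can adjoin the lower DP above the subject, yielding the inverse reading.
The sentence is scopally ambiguous between *two engineers* > *every lexicographer* and *every lexicographer* > *two engineers*.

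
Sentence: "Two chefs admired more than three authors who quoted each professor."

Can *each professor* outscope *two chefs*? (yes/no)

No

*each professor* occurs within the relative clause *who quoted each professor* modifying *more than three authors*.
QR out of a relative clause is ruled out by the relative-clause island constraint.
So *each professor* cannot raise high enough to outscope *two chefs*; only the surface ordering *two chefs* > *each professor* is available.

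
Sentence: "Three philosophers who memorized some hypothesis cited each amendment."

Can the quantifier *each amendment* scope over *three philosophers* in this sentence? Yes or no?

The relative clause *who memorized some hypothesis* modifies *three philosophers*, but *each amendment* is not inside that relative clause — it is an argument of the matrix verb.
No island intervenes, so both surface and inverse scope are derivable.
So *each amendment* > *three philosophers* is among the available readings.

Yes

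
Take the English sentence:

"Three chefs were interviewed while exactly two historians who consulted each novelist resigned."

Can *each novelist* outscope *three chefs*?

No

*each novelist* is embedded in the relative clause *who consulted each novelist*, which is itself inside the adjunct *while exactly two historians who consulted each novelist resigned*.
The quantifier would have to escape first the RC and then the adjunct — two independent island violations.
So *each novelist* cannot raise high enough to outscope *three chefs*; only the surface ordering *three chefs* > *each novelist* is available.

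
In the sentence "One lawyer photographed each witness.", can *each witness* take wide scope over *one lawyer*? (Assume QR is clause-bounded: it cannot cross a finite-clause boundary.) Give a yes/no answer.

Yes

Both DPs are arguments of the same predicate; there is no clause or island boundary between them.
With no island boundary between them, the object can take inverse scope over the subject via ordinary QR within the clause.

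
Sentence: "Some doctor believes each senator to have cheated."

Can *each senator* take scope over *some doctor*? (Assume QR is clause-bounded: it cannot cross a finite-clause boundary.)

The ECM infinitive is scope-transparent — *each senator* is free to raise above *some doctor*.
Clause-internal QR can adjoin the lower DP above the subject, yielding the inverse reading.

Yes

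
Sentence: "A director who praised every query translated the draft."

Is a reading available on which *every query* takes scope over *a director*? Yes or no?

No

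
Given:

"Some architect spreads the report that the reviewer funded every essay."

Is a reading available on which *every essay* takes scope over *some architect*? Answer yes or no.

The DP *every essay* is contained in the complex NP *the report that the reviewer funded every essay*.
The Complex NP Constraint bars QR out of the complement clause of a noun.
There is no licit LF on which *every essay* c-commands *some architect*.

No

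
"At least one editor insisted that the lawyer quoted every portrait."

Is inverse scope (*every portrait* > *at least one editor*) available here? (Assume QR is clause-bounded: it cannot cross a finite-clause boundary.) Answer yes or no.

No

The DP *every portrait* is contained in the finite complement clause *that the lawyer quoted every portrait*.
QR is clause-bounded, so the finite complement is a scope island for the embedded quantifier.
Hence only narrow scope for *every portrait* (under *at least one editor*) survives.
(Only the surface reading survives: one fixed editor with respect to all the relevant portraits.)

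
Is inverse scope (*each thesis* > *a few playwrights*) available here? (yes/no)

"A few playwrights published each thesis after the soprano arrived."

The adjunct clause does not contain *each thesis*, which is the matrix object.
QR within a single clause is free, so the lower quantifier may take scope over the higher one.

Yes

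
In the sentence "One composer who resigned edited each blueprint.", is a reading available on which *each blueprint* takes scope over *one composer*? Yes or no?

Yes

The RC *who resigned* is an island, but *each blueprint* is not inside it — it is the matrix object, a clausemate of *one composer*.
Clause-internal QR can adjoin the lower DP above the subject, yielding the inverse reading.
So *each blueprint* > *one composer* is among the available readings.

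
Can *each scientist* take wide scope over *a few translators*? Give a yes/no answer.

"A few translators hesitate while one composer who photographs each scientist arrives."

The target quantifier *each scientist* is part of the relative clause *who photographs each scientist*, which is itself inside the adjunct *while one composer who photographs each scientist arrives*.
Even if one barrier were somehow void, the other would still block QR.
So the wide-scope reading for *each scientist* is blocked.

No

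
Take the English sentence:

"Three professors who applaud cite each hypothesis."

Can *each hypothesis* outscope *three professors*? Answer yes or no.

Yes

Although the sentence contains a relative clause (*who applaud*), *each hypothesis* is outside it, in the matrix VP.
Since no island is crossed, the inverse ordering is licensed alongside surface scope.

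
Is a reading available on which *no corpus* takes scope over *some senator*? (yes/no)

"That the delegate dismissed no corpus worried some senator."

No

*no corpus* occurs within the sentential subject *that the delegate dismissed no corpus*.
Sentential subjects are islands: a quantifier inside the subject clause cannot raise over the matrix predicate.
So *no corpus* cannot raise to a position above *some senator*.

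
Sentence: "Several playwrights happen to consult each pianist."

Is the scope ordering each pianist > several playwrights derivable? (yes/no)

Yes

Raising constructions are monoclausal for scope purposes; *each pianist* is not separated from *several playwrights* by any island.
Ordinary QR to a clause-peripheral position gives the wide-scope LF for the lower DP.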